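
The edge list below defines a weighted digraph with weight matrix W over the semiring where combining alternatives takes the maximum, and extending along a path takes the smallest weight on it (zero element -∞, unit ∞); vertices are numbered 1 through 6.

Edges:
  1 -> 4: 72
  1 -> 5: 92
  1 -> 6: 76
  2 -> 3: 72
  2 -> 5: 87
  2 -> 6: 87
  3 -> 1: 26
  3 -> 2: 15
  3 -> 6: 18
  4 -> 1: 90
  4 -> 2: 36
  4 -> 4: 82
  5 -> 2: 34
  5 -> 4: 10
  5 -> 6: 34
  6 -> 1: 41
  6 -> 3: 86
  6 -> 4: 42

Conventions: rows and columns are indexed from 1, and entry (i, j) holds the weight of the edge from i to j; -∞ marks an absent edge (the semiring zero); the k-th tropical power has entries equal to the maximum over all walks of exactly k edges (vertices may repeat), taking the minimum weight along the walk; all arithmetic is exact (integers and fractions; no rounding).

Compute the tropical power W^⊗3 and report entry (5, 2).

W^⊗2:
  [72, 36, 76, 72, -∞, 34]
  [41, 34, 86, 42, -∞, 34]
  [18, -∞, 18, 26, 26, 26]
  [82, 36, 36, 82, 90, 76]
  [34, 10, 34, 34, 34, 34]
  [42, 36, -∞, 42, 41, 41]
W^⊗3:
  [72, 36, 36, 72, 72, 72]
  [42, 36, 34, 42, 41, 41]
  [26, 26, 26, 26, 18, 26]
  [82, 36, 76, 82, 82, 76]
  [34, 34, 34, 34, 34, 34]
  [42, 36, 41, 42, 42, 42]
Key observation: the optimum is the walk 5->2->5->2, with weight 34 min 87 min 34 = 34.
Optimal value attained by: walk 5->2->5->2.
Answer: (W^⊗3)[5][2] = 34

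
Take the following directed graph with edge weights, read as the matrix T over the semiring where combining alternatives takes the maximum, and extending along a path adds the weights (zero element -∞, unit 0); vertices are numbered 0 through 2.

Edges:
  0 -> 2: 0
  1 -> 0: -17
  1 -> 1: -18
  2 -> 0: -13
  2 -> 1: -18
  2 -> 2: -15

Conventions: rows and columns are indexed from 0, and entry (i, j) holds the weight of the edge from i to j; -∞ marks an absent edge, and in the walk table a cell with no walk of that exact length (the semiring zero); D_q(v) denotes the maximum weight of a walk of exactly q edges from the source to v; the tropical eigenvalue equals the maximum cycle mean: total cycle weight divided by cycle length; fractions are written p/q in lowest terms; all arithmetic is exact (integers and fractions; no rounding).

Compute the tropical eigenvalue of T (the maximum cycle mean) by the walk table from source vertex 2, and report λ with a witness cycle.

q=0: [-∞, -∞, 0]
q=1: [-13, -18, -15]
q=2: [-28, -33, -13]
q=3: [-26, -31, -28]
Optimal cycle mean attained by: cycle 0->2->0, total 0 + (-13), length 2.
Answer: λ = -13/2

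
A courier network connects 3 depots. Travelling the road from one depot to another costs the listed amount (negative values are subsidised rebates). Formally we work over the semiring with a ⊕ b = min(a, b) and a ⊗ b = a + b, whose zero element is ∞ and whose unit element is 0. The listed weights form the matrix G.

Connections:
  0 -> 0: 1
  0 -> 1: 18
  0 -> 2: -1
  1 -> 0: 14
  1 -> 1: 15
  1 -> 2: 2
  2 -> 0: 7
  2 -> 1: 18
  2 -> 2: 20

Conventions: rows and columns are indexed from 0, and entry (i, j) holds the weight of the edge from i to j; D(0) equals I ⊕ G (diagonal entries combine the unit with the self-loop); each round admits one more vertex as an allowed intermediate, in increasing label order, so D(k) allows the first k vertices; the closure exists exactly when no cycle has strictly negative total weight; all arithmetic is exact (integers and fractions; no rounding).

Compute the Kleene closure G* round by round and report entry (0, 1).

D(0):
  [0, 18, -1]
  [14, 0, 2]
  [7, 18, 0]
D(1):
  [0, 18, -1]
  [14, 0, 2]
  [7, 18, 0]
D(2):
  [0, 18, -1]
  [14, 0, 2]
  [7, 18, 0]
D(3):
  [0, 17, -1]
  [9, 0, 2]
  [7, 18, 0]
Answer: G*[0][1] = 17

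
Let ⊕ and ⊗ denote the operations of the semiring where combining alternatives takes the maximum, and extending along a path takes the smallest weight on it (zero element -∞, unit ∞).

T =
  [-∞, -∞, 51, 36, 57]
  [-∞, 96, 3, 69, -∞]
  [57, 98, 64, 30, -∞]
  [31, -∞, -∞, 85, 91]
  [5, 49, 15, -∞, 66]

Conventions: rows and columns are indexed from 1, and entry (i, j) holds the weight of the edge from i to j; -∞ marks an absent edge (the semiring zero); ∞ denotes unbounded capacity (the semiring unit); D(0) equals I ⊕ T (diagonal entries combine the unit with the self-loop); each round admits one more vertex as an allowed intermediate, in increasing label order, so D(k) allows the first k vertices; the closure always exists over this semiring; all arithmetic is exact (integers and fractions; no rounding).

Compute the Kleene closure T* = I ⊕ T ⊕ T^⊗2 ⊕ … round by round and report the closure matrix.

D(0):
  [∞, -∞, 51, 36, 57]
  [-∞, ∞, 3, 69, -∞]
  [57, 98, ∞, 30, -∞]
  [31, -∞, -∞, ∞, 91]
  [5, 49, 15, -∞, ∞]
D(1):
  [∞, -∞, 51, 36, 57]
  [-∞, ∞, 3, 69, -∞]
  [57, 98, ∞, 36, 57]
  [31, -∞, 31, ∞, 91]
  [5, 49, 15, 5, ∞]
D(2):
  [∞, -∞, 51, 36, 57]
  [-∞, ∞, 3, 69, -∞]
  [57, 98, ∞, 69, 57]
  [31, -∞, 31, ∞, 91]
  [5, 49, 15, 49, ∞]
D(3):
  [∞, 51, 51, 51, 57]
  [3, ∞, 3, 69, 3]
  [57, 98, ∞, 69, 57]
  [31, 31, 31, ∞, 91]
  [15, 49, 15, 49, ∞]
D(4):
  [∞, 51, 51, 51, 57]
  [31, ∞, 31, 69, 69]
  [57, 98, ∞, 69, 69]
  [31, 31, 31, ∞, 91]
  [31, 49, 31, 49, ∞]
D(5):
  [∞, 51, 51, 51, 57]
  [31, ∞, 31, 69, 69]
  [57, 98, ∞, 69, 69]
  [31, 49, 31, ∞, 91]
  [31, 49, 31, 49, ∞]
Answer: T* = [[∞, 51, 51, 51, 57], [31, ∞, 31, 69, 69], [57, 98, ∞, 69, 69], [31, 49, 31, ∞, 91], [31, 49, 31, 49, ∞]]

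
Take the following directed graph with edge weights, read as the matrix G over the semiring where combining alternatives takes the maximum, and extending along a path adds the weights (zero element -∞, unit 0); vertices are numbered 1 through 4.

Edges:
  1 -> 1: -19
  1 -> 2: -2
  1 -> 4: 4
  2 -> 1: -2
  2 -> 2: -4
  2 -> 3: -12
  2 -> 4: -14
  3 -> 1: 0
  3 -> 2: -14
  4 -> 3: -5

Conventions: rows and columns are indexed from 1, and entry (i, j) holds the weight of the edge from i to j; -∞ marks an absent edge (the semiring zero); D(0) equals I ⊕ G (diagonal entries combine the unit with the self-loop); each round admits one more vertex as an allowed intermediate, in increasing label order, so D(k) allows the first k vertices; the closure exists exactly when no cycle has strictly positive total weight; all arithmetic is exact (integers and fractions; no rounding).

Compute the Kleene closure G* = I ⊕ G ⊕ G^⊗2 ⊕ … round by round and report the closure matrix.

D(0):
  [0, -2, -∞, 4]
  [-2, 0, -12, -14]
  [0, -14, 0, -∞]
  [-∞, -∞, -5, 0]
D(1):
  [0, -2, -∞, 4]
  [-2, 0, -12, 2]
  [0, -2, 0, 4]
  [-∞, -∞, -5, 0]
D(2):
  [0, -2, -14, 4]
  [-2, 0, -12, 2]
  [0, -2, 0, 4]
  [-∞, -∞, -5, 0]
D(3):
  [0, -2, -14, 4]
  [-2, 0, -12, 2]
  [0, -2, 0, 4]
  [-5, -7, -5, 0]
D(4):
  [0, -2, -1, 4]
  [-2, 0, -3, 2]
  [0, -2, 0, 4]
  [-5, -7, -5, 0]
Answer: G* = [[0, -2, -1, 4], [-2, 0, -3, 2], [0, -2, 0, 4], [-5, -7, -5, 0]]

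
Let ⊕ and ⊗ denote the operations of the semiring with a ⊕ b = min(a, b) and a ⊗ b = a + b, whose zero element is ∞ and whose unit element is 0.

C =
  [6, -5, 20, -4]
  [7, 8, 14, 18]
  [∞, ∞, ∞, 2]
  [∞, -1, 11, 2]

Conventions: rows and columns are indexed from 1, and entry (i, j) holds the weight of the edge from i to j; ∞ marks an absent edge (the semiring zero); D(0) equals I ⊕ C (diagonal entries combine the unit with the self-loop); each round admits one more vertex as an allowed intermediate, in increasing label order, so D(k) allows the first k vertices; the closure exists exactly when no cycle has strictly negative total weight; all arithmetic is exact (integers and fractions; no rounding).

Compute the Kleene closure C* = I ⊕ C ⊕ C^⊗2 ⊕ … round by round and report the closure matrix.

D(0):
  [0, -5, 20, -4]
  [7, 0, 14, 18]
  [∞, ∞, 0, 2]
  [∞, -1, 11, 0]
D(1):
  [0, -5, 20, -4]
  [7, 0, 14, 3]
  [∞, ∞, 0, 2]
  [∞, -1, 11, 0]
D(2):
  [0, -5, 9, -4]
  [7, 0, 14, 3]
  [∞, ∞, 0, 2]
  [6, -1, 11, 0]
D(3):
  [0, -5, 9, -4]
  [7, 0, 14, 3]
  [∞, ∞, 0, 2]
  [6, -1, 11, 0]
D(4):
  [0, -5, 7, -4]
  [7, 0, 14, 3]
  [8, 1, 0, 2]
  [6, -1, 11, 0]
Answer: C* = [[0, -5, 7, -4], [7, 0, 14, 3], [8, 1, 0, 2], [6, -1, 11, 0]]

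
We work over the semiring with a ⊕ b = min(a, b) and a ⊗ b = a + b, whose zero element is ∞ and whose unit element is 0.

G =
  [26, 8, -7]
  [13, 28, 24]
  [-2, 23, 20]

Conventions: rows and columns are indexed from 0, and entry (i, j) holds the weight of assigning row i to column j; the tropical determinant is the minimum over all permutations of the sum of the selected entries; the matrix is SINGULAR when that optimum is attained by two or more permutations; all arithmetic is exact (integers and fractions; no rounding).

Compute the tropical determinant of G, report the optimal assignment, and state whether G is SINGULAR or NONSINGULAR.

σ = (0, 1, 2): 26 + 28 + 20 = 74
σ = (0, 2, 1): 26 + 24 + 23 = 73
σ = (1, 0, 2): 8 + 13 + 20 = 41
σ = (1, 2, 0): 8 + 24 + (-2) = 30
σ = (2, 0, 1): (-7) + 13 + 23 = 29
σ = (2, 1, 0): (-7) + 28 + (-2) = 19
Optimal value attained by: σ = (2, 1, 0).
Answer: det⊕(G) = 19; verdict: NONSINGULAR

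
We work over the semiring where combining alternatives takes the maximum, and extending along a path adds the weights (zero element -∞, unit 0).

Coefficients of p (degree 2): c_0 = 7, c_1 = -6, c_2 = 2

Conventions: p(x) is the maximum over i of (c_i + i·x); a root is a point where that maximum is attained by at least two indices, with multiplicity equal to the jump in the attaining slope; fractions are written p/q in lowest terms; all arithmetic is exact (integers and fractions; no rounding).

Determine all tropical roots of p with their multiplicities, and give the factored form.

hull edge (i=0, c=7) to (i=2, c=2): slope -5/2, span 2
Factored form: p(x) = 2 ⊗ (x ⊕ 5/2) ⊗ (x ⊕ 5/2)
Answer: roots = 5/2 (mult 2)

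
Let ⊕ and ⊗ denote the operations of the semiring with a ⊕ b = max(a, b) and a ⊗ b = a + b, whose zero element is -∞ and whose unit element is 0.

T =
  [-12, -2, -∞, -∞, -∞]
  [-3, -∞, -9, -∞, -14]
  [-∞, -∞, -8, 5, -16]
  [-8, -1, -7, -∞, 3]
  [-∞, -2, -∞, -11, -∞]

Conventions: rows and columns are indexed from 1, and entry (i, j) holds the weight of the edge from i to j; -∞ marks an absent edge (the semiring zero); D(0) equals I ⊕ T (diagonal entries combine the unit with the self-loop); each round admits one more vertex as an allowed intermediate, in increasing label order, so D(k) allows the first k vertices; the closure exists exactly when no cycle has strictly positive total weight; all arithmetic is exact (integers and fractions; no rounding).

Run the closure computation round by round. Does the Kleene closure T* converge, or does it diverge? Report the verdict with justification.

D(0):
  [0, -2, -∞, -∞, -∞]
  [-3, 0, -9, -∞, -14]
  [-∞, -∞, 0, 5, -16]
  [-8, -1, -7, 0, 3]
  [-∞, -2, -∞, -11, 0]
D(1):
  [0, -2, -∞, -∞, -∞]
  [-3, 0, -9, -∞, -14]
  [-∞, -∞, 0, 5, -16]
  [-8, -1, -7, 0, 3]
  [-∞, -2, -∞, -11, 0]
D(2):
  [0, -2, -11, -∞, -16]
  [-3, 0, -9, -∞, -14]
  [-∞, -∞, 0, 5, -16]
  [-4, -1, -7, 0, 3]
  [-5, -2, -11, -11, 0]
D(3):
  [0, -2, -11, -6, -16]
  [-3, 0, -9, -4, -14]
  [-∞, -∞, 0, 5, -16]
  [-4, -1, -7, 0, 3]
  [-5, -2, -11, -6, 0]
D(4):
  [0, -2, -11, -6, -3]
  [-3, 0, -9, -4, -1]
  [1, 4, 0, 5, 8]
  [-4, -1, -7, 0, 3]
  [-5, -2, -11, -6, 0]
D(5):
  [0, -2, -11, -6, -3]
  [-3, 0, -9, -4, -1]
  [3, 6, 0, 5, 8]
  [-2, 1, -7, 0, 3]
  [-5, -2, -11, -6, 0]
Key observation: every diagonal entry stays at the unit through all rounds, so no improving cycle exists.
Answer: CONVERGES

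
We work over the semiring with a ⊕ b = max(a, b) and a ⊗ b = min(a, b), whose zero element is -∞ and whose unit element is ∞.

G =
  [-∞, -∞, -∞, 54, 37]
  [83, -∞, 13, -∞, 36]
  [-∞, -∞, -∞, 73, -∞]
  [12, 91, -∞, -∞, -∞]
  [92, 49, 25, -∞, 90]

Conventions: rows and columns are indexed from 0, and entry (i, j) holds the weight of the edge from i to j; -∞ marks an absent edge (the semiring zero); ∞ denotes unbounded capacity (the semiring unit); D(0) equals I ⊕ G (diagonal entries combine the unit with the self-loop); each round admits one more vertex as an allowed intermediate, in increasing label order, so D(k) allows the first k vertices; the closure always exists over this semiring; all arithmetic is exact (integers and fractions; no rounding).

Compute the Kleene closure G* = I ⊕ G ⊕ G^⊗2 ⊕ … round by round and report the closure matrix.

D(0):
  [∞, -∞, -∞, 54, 37]
  [83, ∞, 13, -∞, 36]
  [-∞, -∞, ∞, 73, -∞]
  [12, 91, -∞, ∞, -∞]
  [92, 49, 25, -∞, ∞]
D(1):
  [∞, -∞, -∞, 54, 37]
  [83, ∞, 13, 54, 37]
  [-∞, -∞, ∞, 73, -∞]
  [12, 91, -∞, ∞, 12]
  [92, 49, 25, 54, ∞]
D(2):
  [∞, -∞, -∞, 54, 37]
  [83, ∞, 13, 54, 37]
  [-∞, -∞, ∞, 73, -∞]
  [83, 91, 13, ∞, 37]
  [92, 49, 25, 54, ∞]
D(3):
  [∞, -∞, -∞, 54, 37]
  [83, ∞, 13, 54, 37]
  [-∞, -∞, ∞, 73, -∞]
  [83, 91, 13, ∞, 37]
  [92, 49, 25, 54, ∞]
D(4):
  [∞, 54, 13, 54, 37]
  [83, ∞, 13, 54, 37]
  [73, 73, ∞, 73, 37]
  [83, 91, 13, ∞, 37]
  [92, 54, 25, 54, ∞]
D(5):
  [∞, 54, 25, 54, 37]
  [83, ∞, 25, 54, 37]
  [73, 73, ∞, 73, 37]
  [83, 91, 25, ∞, 37]
  [92, 54, 25, 54, ∞]
Answer: G* = [[∞, 54, 25, 54, 37], [83, ∞, 25, 54, 37], [73, 73, ∞, 73, 37], [83, 91, 25, ∞, 37], [92, 54, 25, 54, ∞]]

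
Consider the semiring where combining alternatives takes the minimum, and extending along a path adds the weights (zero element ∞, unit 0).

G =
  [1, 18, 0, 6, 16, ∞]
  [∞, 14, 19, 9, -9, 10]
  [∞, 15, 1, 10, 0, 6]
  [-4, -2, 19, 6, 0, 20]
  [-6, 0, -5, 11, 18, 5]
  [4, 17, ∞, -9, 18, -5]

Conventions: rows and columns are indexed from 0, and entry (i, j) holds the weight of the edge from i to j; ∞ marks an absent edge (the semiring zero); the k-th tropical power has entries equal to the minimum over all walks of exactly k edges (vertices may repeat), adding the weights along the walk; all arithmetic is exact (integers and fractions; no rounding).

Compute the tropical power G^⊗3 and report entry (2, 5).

G^⊗2:
  [2, 4, 1, 7, 0, 6]
  [-15, -9, -14, 1, 5, -4]
  [-6, 0, -5, -3, 1, 1]
  [-6, 0, -5, 2, -11, 5]
  [-5, 9, -6, -4, -9, 0]
  [-13, -11, 4, -14, -9, -10]
G^⊗3:
  [-6, 0, -5, -3, -5, 1]
  [-14, -1, -15, -13, -18, -9]
  [-7, -5, -6, -8, -9, -4]
  [-17, -11, -16, -4, -9, -6]
  [-15, -9, -14, -9, -6, -5]
  [-18, -16, -14, -19, -20, -15]
Key observation: the optimum is the walk 2->5->5->5, with weight 6 + (-5) + (-5) = -4.
Optimal value attained by: walk 2->5->5->5.
Answer: (G^⊗3)[2][5] = -4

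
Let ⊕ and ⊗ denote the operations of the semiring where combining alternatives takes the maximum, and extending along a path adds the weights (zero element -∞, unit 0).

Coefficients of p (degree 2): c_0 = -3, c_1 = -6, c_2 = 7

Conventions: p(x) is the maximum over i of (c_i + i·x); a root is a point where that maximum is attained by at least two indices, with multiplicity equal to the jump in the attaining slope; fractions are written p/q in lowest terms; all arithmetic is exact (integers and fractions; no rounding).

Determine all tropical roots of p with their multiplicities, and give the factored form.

hull edge (i=0, c=-3) to (i=2, c=7): slope 5, span 2
Factored form: p(x) = 7 ⊗ (x ⊕ (-5)) ⊗ (x ⊕ (-5))
Answer: roots = -5 (mult 2)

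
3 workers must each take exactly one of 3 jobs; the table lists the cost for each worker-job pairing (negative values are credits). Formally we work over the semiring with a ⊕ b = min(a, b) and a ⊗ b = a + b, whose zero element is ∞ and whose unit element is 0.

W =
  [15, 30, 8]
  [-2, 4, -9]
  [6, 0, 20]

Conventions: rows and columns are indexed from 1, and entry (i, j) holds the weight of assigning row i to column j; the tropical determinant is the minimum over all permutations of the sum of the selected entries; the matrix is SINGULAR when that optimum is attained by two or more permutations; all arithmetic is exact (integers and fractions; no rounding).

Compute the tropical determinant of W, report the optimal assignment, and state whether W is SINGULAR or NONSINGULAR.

σ = (1, 2, 3): 15 + 4 + 20 = 39
σ = (1, 3, 2): 15 + (-9) + 0 = 6
σ = (2, 1, 3): 30 + (-2) + 20 = 48
σ = (2, 3, 1): 30 + (-9) + 6 = 27
σ = (3, 1, 2): 8 + (-2) + 0 = 6
σ = (3, 2, 1): 8 + 4 + 6 = 18
Optimal value attained by: σ = (1, 3, 2).
Answer: det⊕(W) = 6; verdict: SINGULAR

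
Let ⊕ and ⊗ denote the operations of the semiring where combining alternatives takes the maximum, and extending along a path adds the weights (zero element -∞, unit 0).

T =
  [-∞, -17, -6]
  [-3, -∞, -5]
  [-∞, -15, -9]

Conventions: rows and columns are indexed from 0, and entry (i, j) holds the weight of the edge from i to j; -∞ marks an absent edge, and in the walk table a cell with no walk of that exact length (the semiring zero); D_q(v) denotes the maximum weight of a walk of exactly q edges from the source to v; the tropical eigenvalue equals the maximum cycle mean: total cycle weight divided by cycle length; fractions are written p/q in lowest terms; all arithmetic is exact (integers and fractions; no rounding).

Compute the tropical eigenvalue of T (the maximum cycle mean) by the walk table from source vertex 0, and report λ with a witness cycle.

q=0: [0, -∞, -∞]
q=1: [-∞, -17, -6]
q=2: [-20, -21, -15]
q=3: [-24, -30, -24]
Optimal cycle mean attained by: cycle 0->2->1->0, total (-6) + (-15) + (-3), length 3.
Answer: λ = -8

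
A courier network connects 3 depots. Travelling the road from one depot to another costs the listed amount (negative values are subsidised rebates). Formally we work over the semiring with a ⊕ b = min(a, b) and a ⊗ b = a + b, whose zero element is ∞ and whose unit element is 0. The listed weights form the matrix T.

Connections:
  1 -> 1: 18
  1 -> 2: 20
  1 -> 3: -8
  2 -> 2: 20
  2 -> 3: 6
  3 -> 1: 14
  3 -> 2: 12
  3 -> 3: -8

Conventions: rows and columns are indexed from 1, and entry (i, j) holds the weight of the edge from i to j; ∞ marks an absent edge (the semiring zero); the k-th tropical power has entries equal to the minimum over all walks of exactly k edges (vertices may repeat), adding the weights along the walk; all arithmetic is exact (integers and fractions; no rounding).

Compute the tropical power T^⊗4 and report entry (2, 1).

T^⊗2:
  [6, 4, -16]
  [20, 18, -2]
  [6, 4, -16]
T^⊗3:
  [-2, -4, -24]
  [12, 10, -10]
  [-2, -4, -24]
T^⊗4:
  [-10, -12, -32]
  [4, 2, -18]
  [-10, -12, -32]
Key observation: the optimum is the walk 2->3->3->3->1, with weight 6 + (-8) + (-8) + 14 = 4.
Optimal value attained by: walk 2->3->3->3->1.
Answer: (T^⊗4)[2][1] = 4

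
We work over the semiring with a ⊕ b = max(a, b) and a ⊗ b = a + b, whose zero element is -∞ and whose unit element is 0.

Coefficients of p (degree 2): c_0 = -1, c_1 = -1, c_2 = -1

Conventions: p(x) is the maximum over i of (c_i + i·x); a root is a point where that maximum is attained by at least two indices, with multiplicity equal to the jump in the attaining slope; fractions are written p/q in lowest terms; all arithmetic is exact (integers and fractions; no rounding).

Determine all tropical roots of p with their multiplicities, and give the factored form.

hull edge (i=0, c=-1) to (i=2, c=-1): slope 0, span 2
Factored form: p(x) = -1 ⊗ (x ⊕ 0) ⊗ (x ⊕ 0)
Answer: roots = 0 (mult 2)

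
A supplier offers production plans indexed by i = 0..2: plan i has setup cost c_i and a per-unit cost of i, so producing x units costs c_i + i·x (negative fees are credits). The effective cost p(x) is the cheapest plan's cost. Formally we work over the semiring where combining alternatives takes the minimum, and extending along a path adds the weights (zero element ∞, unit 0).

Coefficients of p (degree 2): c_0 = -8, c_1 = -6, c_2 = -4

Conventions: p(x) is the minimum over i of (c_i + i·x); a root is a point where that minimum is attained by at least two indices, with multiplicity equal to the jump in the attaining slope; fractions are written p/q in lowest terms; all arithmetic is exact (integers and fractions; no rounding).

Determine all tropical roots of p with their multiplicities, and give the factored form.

hull edge (i=0, c=-8) to (i=2, c=-4): slope 2, span 2
Factored form: p(x) = -4 ⊗ (x ⊕ (-2)) ⊗ (x ⊕ (-2))
Answer: roots = -2 (mult 2)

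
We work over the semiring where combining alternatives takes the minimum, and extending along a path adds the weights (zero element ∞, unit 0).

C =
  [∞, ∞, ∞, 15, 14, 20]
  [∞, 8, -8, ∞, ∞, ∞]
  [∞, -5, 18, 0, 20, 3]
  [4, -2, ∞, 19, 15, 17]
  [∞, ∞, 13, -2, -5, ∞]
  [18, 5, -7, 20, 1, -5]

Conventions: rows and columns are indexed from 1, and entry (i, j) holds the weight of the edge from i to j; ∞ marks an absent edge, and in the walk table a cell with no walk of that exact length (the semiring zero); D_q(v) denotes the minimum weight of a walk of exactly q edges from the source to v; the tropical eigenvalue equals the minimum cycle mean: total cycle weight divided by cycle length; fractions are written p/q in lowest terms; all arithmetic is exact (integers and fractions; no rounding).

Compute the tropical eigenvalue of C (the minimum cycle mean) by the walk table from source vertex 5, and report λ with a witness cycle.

q=0: [∞, ∞, ∞, ∞, 0, ∞]
q=1: [∞, ∞, 13, -2, -5, ∞]
q=2: [2, -4, 8, -7, -10, 15]
q=3: [-3, -9, -12, -12, -15, 10]
q=4: [-8, -17, -17, -17, -20, -9]
q=5: [-13, -22, -25, -22, -25, -14]
q=6: [-18, -30, -30, -27, -30, -22]
Optimal cycle mean attained by: cycle 2->3->2, total (-8) + (-5), length 2.
Answer: λ = -13/2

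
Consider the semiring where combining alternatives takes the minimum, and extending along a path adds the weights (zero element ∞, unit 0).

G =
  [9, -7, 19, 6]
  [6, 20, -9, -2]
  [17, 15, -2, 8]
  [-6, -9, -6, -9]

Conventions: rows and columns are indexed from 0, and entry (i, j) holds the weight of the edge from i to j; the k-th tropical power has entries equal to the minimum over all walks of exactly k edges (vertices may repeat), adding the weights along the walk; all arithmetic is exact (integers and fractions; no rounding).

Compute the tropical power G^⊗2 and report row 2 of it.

G^⊗2:
  [-1, -3, -16, -9]
  [-8, -11, -11, -11]
  [2, -1, -4, -1]
  [-15, -18, -18, -18]
Answer: row 2 of G^⊗2 = [2, -1, -4, -1]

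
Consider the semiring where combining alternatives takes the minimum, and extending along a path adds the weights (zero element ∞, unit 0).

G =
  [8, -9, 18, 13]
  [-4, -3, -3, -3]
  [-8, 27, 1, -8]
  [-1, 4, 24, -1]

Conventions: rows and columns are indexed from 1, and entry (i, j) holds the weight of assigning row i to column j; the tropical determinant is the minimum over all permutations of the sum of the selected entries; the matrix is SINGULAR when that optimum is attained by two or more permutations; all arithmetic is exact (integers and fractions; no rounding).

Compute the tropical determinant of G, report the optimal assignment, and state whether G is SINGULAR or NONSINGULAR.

σ = (1, 2, 3, 4): 8 + (-3) + 1 + (-1) = 5
σ = (1, 2, 4, 3): 8 + (-3) + (-8) + 24 = 21
σ = (1, 3, 2, 4): 8 + (-3) + 27 + (-1) = 31
σ = (1, 3, 4, 2): 8 + (-3) + (-8) + 4 = 1
σ = (1, 4, 2, 3): 8 + (-3) + 27 + 24 = 56
σ = (1, 4, 3, 2): 8 + (-3) + 1 + 4 = 10
σ = (2, 1, 3, 4): (-9) + (-4) + 1 + (-1) = -13
σ = (2, 1, 4, 3): (-9) + (-4) + (-8) + 24 = 3
σ = (2, 3, 1, 4): (-9) + (-3) + (-8) + (-1) = -21
σ = (2, 3, 4, 1): (-9) + (-3) + (-8) + (-1) = -21
σ = (2, 4, 1, 3): (-9) + (-3) + (-8) + 24 = 4
σ = (2, 4, 3, 1): (-9) + (-3) + 1 + (-1) = -12
σ = (3, 1, 2, 4): 18 + (-4) + 27 + (-1) = 40
σ = (3, 1, 4, 2): 18 + (-4) + (-8) + 4 = 10
σ = (3, 2, 1, 4): 18 + (-3) + (-8) + (-1) = 6
σ = (3, 2, 4, 1): 18 + (-3) + (-8) + (-1) = 6
σ = (3, 4, 1, 2): 18 + (-3) + (-8) + 4 = 11
σ = (3, 4, 2, 1): 18 + (-3) + 27 + (-1) = 41
σ = (4, 1, 2, 3): 13 + (-4) + 27 + 24 = 60
σ = (4, 1, 3, 2): 13 + (-4) + 1 + 4 = 14
σ = (4, 2, 1, 3): 13 + (-3) + (-8) + 24 = 26
σ = (4, 2, 3, 1): 13 + (-3) + 1 + (-1) = 10
σ = (4, 3, 1, 2): 13 + (-3) + (-8) + 4 = 6
σ = (4, 3, 2, 1): 13 + (-3) + 27 + (-1) = 36
Optimal value attained by: σ = (2, 3, 1, 4).
Answer: det⊕(G) = -21; verdict: SINGULAR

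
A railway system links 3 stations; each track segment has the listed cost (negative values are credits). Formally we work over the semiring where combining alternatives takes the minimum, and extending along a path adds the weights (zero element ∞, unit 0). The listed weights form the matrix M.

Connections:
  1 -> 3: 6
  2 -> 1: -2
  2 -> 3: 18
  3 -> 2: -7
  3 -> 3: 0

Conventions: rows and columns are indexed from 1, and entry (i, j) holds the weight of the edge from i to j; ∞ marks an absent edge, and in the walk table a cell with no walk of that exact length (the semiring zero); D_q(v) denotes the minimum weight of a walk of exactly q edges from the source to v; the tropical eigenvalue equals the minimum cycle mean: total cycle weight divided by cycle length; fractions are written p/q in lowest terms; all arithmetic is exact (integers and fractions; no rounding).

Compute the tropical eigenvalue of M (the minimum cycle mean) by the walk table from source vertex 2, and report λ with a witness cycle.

q=0: [∞, 0, ∞]
q=1: [-2, ∞, 18]
q=2: [∞, 11, 4]
q=3: [9, -3, 4]
Optimal cycle mean attained by: cycle 1->3->2->1, total 6 + (-7) + (-2), length 3.
Answer: λ = -1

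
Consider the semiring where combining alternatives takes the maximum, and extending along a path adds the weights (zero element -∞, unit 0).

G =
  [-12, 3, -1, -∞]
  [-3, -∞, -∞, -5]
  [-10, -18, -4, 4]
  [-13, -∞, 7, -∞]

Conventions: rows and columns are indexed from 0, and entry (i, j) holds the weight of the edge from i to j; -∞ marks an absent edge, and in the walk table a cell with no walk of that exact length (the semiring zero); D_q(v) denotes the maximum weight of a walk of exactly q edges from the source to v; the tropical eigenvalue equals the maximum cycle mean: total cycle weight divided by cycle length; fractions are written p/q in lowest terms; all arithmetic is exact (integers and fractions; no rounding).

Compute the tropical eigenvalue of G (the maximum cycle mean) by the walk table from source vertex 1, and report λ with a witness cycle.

q=0: [-∞, 0, -∞, -∞]
q=1: [-3, -∞, -∞, -5]
q=2: [-15, 0, 2, -∞]
q=3: [-3, -12, -2, 6]
q=4: [-7, 0, 13, 2]
Optimal cycle mean attained by: cycle 2->3->2, total 4 + 7, length 2.
Answer: λ = 11/2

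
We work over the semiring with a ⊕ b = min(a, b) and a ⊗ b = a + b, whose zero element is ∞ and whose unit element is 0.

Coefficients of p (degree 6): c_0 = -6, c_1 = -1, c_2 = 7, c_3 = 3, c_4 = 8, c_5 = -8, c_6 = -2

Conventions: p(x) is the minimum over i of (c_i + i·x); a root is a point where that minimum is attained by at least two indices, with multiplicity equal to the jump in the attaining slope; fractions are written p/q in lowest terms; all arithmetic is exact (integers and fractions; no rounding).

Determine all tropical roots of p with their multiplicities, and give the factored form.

hull edge (i=0, c=-6) to (i=5, c=-8): slope -2/5, span 5
hull edge (i=5, c=-8) to (i=6, c=-2): slope 6, span 1
Factored form: p(x) = -2 ⊗ (x ⊕ (-6)) ⊗ (x ⊕ 2/5) ⊗ (x ⊕ 2/5) ⊗ (x ⊕ 2/5) ⊗ (x ⊕ 2/5) ⊗ (x ⊕ 2/5)
Answer: roots = -6 (mult 1), 2/5 (mult 5)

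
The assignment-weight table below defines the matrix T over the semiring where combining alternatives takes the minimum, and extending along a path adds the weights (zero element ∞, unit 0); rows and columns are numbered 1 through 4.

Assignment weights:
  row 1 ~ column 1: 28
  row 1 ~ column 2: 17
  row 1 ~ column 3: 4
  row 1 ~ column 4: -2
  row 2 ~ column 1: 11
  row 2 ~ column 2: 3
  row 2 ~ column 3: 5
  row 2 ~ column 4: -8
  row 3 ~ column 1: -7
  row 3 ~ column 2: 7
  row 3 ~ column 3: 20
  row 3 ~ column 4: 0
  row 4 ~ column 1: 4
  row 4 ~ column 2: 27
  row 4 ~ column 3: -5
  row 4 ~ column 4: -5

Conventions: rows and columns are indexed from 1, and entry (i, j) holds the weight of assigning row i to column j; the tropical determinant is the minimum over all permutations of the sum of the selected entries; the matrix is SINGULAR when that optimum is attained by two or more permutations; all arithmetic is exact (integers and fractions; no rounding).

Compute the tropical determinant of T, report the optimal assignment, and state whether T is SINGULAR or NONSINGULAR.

σ = (1, 2, 3, 4): 28 + 3 + 20 + (-5) = 46
σ = (1, 2, 4, 3): 28 + 3 + 0 + (-5) = 26
σ = (1, 3, 2, 4): 28 + 5 + 7 + (-5) = 35
σ = (1, 3, 4, 2): 28 + 5 + 0 + 27 = 60
σ = (1, 4, 2, 3): 28 + (-8) + 7 + (-5) = 22
σ = (1, 4, 3, 2): 28 + (-8) + 20 + 27 = 67
σ = (2, 1, 3, 4): 17 + 11 + 20 + (-5) = 43
σ = (2, 1, 4, 3): 17 + 11 + 0 + (-5) = 23
σ = (2, 3, 1, 4): 17 + 5 + (-7) + (-5) = 10
σ = (2, 3, 4, 1): 17 + 5 + 0 + 4 = 26
σ = (2, 4, 1, 3): 17 + (-8) + (-7) + (-5) = -3
σ = (2, 4, 3, 1): 17 + (-8) + 20 + 4 = 33
σ = (3, 1, 2, 4): 4 + 11 + 7 + (-5) = 17
σ = (3, 1, 4, 2): 4 + 11 + 0 + 27 = 42
σ = (3, 2, 1, 4): 4 + 3 + (-7) + (-5) = -5
σ = (3, 2, 4, 1): 4 + 3 + 0 + 4 = 11
σ = (3, 4, 1, 2): 4 + (-8) + (-7) + 27 = 16
σ = (3, 4, 2, 1): 4 + (-8) + 7 + 4 = 7
σ = (4, 1, 2, 3): (-2) + 11 + 7 + (-5) = 11
σ = (4, 1, 3, 2): (-2) + 11 + 20 + 27 = 56
σ = (4, 2, 1, 3): (-2) + 3 + (-7) + (-5) = -11
σ = (4, 2, 3, 1): (-2) + 3 + 20 + 4 = 25
σ = (4, 3, 1, 2): (-2) + 5 + (-7) + 27 = 23
σ = (4, 3, 2, 1): (-2) + 5 + 7 + 4 = 14
Optimal value attained by: σ = (4, 2, 1, 3).
Answer: det⊕(T) = -11; verdict: NONSINGULAR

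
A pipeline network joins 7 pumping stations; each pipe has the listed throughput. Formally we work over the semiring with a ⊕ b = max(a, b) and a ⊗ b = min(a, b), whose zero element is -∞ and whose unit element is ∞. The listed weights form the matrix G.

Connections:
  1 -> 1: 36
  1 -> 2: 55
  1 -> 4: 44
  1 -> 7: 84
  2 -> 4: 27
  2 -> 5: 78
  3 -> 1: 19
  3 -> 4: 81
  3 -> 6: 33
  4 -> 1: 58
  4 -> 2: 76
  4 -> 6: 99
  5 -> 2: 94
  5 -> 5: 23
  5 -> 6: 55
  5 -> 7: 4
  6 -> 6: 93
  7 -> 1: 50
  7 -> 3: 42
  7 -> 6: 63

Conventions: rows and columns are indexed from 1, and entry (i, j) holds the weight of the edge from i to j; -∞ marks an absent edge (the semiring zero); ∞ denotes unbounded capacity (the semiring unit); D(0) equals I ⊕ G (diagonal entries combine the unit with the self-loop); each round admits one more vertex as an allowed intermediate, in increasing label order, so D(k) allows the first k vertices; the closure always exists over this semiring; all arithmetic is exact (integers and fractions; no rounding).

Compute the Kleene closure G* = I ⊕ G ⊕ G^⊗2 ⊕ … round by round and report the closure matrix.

D(0):
  [∞, 55, -∞, 44, -∞, -∞, 84]
  [-∞, ∞, -∞, 27, 78, -∞, -∞]
  [19, -∞, ∞, 81, -∞, 33, -∞]
  [58, 76, -∞, ∞, -∞, 99, -∞]
  [-∞, 94, -∞, -∞, ∞, 55, 4]
  [-∞, -∞, -∞, -∞, -∞, ∞, -∞]
  [50, -∞, 42, -∞, -∞, 63, ∞]
D(1):
  [∞, 55, -∞, 44, -∞, -∞, 84]
  [-∞, ∞, -∞, 27, 78, -∞, -∞]
  [19, 19, ∞, 81, -∞, 33, 19]
  [58, 76, -∞, ∞, -∞, 99, 58]
  [-∞, 94, -∞, -∞, ∞, 55, 4]
  [-∞, -∞, -∞, -∞, -∞, ∞, -∞]
  [50, 50, 42, 44, -∞, 63, ∞]
D(2):
  [∞, 55, -∞, 44, 55, -∞, 84]
  [-∞, ∞, -∞, 27, 78, -∞, -∞]
  [19, 19, ∞, 81, 19, 33, 19]
  [58, 76, -∞, ∞, 76, 99, 58]
  [-∞, 94, -∞, 27, ∞, 55, 4]
  [-∞, -∞, -∞, -∞, -∞, ∞, -∞]
  [50, 50, 42, 44, 50, 63, ∞]
D(3):
  [∞, 55, -∞, 44, 55, -∞, 84]
  [-∞, ∞, -∞, 27, 78, -∞, -∞]
  [19, 19, ∞, 81, 19, 33, 19]
  [58, 76, -∞, ∞, 76, 99, 58]
  [-∞, 94, -∞, 27, ∞, 55, 4]
  [-∞, -∞, -∞, -∞, -∞, ∞, -∞]
  [50, 50, 42, 44, 50, 63, ∞]
D(4):
  [∞, 55, -∞, 44, 55, 44, 84]
  [27, ∞, -∞, 27, 78, 27, 27]
  [58, 76, ∞, 81, 76, 81, 58]
  [58, 76, -∞, ∞, 76, 99, 58]
  [27, 94, -∞, 27, ∞, 55, 27]
  [-∞, -∞, -∞, -∞, -∞, ∞, -∞]
  [50, 50, 42, 44, 50, 63, ∞]
D(5):
  [∞, 55, -∞, 44, 55, 55, 84]
  [27, ∞, -∞, 27, 78, 55, 27]
  [58, 76, ∞, 81, 76, 81, 58]
  [58, 76, -∞, ∞, 76, 99, 58]
  [27, 94, -∞, 27, ∞, 55, 27]
  [-∞, -∞, -∞, -∞, -∞, ∞, -∞]
  [50, 50, 42, 44, 50, 63, ∞]
D(6):
  [∞, 55, -∞, 44, 55, 55, 84]
  [27, ∞, -∞, 27, 78, 55, 27]
  [58, 76, ∞, 81, 76, 81, 58]
  [58, 76, -∞, ∞, 76, 99, 58]
  [27, 94, -∞, 27, ∞, 55, 27]
  [-∞, -∞, -∞, -∞, -∞, ∞, -∞]
  [50, 50, 42, 44, 50, 63, ∞]
D(7):
  [∞, 55, 42, 44, 55, 63, 84]
  [27, ∞, 27, 27, 78, 55, 27]
  [58, 76, ∞, 81, 76, 81, 58]
  [58, 76, 42, ∞, 76, 99, 58]
  [27, 94, 27, 27, ∞, 55, 27]
  [-∞, -∞, -∞, -∞, -∞, ∞, -∞]
  [50, 50, 42, 44, 50, 63, ∞]
Answer: G* = [[∞, 55, 42, 44, 55, 63, 84], [27, ∞, 27, 27, 78, 55, 27], [58, 76, ∞, 81, 76, 81, 58], [58, 76, 42, ∞, 76, 99, 58], [27, 94, 27, 27, ∞, 55, 27], [-∞, -∞, -∞, -∞, -∞, ∞, -∞], [50, 50, 42, 44, 50, 63, ∞]]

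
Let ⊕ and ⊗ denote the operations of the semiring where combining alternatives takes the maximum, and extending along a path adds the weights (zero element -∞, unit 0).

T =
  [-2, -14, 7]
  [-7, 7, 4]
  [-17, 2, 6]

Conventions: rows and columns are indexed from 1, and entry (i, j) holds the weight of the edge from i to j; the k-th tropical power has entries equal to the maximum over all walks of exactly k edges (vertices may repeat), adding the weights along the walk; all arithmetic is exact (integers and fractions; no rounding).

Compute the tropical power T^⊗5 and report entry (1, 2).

T^⊗2:
  [-4, 9, 13]
  [0, 14, 11]
  [-5, 9, 12]
T^⊗3:
  [2, 16, 19]
  [7, 21, 18]
  [2, 16, 18]
T^⊗4:
  [9, 23, 25]
  [14, 28, 25]
  [9, 23, 24]
T^⊗5:
  [16, 30, 31]
  [21, 35, 32]
  [16, 30, 30]
Key observation: the optimum is the walk 1->3->2->2->2->2, with weight 7 + 2 + 7 + 7 + 7 = 30.
Optimal value attained by: walk 1->3->2->2->2->2.
Answer: (T^⊗5)[1][2] = 30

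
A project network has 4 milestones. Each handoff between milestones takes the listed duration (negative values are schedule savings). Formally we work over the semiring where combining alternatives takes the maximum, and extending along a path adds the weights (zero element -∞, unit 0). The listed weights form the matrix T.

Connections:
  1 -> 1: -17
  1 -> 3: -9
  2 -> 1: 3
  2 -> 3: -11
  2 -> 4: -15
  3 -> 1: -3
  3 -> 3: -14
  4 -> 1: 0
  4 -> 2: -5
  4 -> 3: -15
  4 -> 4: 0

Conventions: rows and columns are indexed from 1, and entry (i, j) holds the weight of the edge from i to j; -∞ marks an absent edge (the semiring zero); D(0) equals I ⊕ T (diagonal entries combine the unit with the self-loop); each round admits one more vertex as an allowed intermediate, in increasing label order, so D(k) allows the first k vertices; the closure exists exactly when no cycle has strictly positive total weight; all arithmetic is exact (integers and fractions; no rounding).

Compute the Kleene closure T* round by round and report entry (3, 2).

D(0):
  [0, -∞, -9, -∞]
  [3, 0, -11, -15]
  [-3, -∞, 0, -∞]
  [0, -5, -15, 0]
D(1):
  [0, -∞, -9, -∞]
  [3, 0, -6, -15]
  [-3, -∞, 0, -∞]
  [0, -5, -9, 0]
D(2):
  [0, -∞, -9, -∞]
  [3, 0, -6, -15]
  [-3, -∞, 0, -∞]
  [0, -5, -9, 0]
D(3):
  [0, -∞, -9, -∞]
  [3, 0, -6, -15]
  [-3, -∞, 0, -∞]
  [0, -5, -9, 0]
D(4):
  [0, -∞, -9, -∞]
  [3, 0, -6, -15]
  [-3, -∞, 0, -∞]
  [0, -5, -9, 0]
Answer: T*[3][2] = -∞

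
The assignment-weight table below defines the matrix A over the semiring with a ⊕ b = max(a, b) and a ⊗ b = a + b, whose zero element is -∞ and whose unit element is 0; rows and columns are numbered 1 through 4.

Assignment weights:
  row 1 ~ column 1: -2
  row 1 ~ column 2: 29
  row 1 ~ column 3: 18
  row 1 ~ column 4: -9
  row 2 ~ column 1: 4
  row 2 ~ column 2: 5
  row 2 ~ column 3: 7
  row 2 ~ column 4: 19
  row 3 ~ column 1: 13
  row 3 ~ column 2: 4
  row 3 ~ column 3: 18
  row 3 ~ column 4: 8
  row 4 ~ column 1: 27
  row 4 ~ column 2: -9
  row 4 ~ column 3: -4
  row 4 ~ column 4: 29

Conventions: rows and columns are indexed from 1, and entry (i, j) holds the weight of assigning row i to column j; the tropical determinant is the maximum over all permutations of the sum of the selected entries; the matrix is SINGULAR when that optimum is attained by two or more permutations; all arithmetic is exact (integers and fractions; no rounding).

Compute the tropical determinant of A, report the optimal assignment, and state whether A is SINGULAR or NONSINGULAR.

σ = (1, 2, 3, 4): (-2) + 5 + 18 + 29 = 50
σ = (1, 2, 4, 3): (-2) + 5 + 8 + (-4) = 7
σ = (1, 3, 2, 4): (-2) + 7 + 4 + 29 = 38
σ = (1, 3, 4, 2): (-2) + 7 + 8 + (-9) = 4
σ = (1, 4, 2, 3): (-2) + 19 + 4 + (-4) = 17
σ = (1, 4, 3, 2): (-2) + 19 + 18 + (-9) = 26
σ = (2, 1, 3, 4): 29 + 4 + 18 + 29 = 80
σ = (2, 1, 4, 3): 29 + 4 + 8 + (-4) = 37
σ = (2, 3, 1, 4): 29 + 7 + 13 + 29 = 78
σ = (2, 3, 4, 1): 29 + 7 + 8 + 27 = 71
σ = (2, 4, 1, 3): 29 + 19 + 13 + (-4) = 57
σ = (2, 4, 3, 1): 29 + 19 + 18 + 27 = 93
σ = (3, 1, 2, 4): 18 + 4 + 4 + 29 = 55
σ = (3, 1, 4, 2): 18 + 4 + 8 + (-9) = 21
σ = (3, 2, 1, 4): 18 + 5 + 13 + 29 = 65
σ = (3, 2, 4, 1): 18 + 5 + 8 + 27 = 58
σ = (3, 4, 1, 2): 18 + 19 + 13 + (-9) = 41
σ = (3, 4, 2, 1): 18 + 19 + 4 + 27 = 68
σ = (4, 1, 2, 3): (-9) + 4 + 4 + (-4) = -5
σ = (4, 1, 3, 2): (-9) + 4 + 18 + (-9) = 4
σ = (4, 2, 1, 3): (-9) + 5 + 13 + (-4) = 5
σ = (4, 2, 3, 1): (-9) + 5 + 18 + 27 = 41
σ = (4, 3, 1, 2): (-9) + 7 + 13 + (-9) = 2
σ = (4, 3, 2, 1): (-9) + 7 + 4 + 27 = 29
Optimal value attained by: σ = (2, 4, 3, 1).
Answer: det⊕(A) = 93; verdict: NONSINGULAR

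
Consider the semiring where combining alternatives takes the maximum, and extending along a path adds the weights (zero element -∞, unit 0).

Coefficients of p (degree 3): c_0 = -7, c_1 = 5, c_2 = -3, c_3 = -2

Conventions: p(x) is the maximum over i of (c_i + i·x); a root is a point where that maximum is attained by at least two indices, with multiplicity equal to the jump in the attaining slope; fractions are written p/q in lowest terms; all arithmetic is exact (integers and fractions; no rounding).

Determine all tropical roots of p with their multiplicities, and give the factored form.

hull edge (i=0, c=-7) to (i=1, c=5): slope 12, span 1
hull edge (i=1, c=5) to (i=3, c=-2): slope -7/2, span 2
Factored form: p(x) = -2 ⊗ (x ⊕ (-12)) ⊗ (x ⊕ 7/2) ⊗ (x ⊕ 7/2)
Answer: roots = -12 (mult 1), 7/2 (mult 2)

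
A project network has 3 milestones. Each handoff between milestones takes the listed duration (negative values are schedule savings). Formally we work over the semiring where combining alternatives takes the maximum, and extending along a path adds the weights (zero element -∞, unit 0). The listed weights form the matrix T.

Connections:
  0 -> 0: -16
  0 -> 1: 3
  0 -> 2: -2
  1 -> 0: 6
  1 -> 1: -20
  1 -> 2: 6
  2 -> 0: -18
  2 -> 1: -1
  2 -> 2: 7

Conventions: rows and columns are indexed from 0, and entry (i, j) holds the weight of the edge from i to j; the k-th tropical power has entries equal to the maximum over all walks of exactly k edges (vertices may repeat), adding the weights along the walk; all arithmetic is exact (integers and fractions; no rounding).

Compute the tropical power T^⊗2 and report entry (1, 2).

T^⊗2:
  [9, -3, 9]
  [-10, 9, 13]
  [5, 6, 14]
Key observation: the optimum is the walk 1->2->2, with weight 6 + 7 = 13.
Optimal value attained by: walk 1->2->2.
Answer: (T^⊗2)[1][2] = 13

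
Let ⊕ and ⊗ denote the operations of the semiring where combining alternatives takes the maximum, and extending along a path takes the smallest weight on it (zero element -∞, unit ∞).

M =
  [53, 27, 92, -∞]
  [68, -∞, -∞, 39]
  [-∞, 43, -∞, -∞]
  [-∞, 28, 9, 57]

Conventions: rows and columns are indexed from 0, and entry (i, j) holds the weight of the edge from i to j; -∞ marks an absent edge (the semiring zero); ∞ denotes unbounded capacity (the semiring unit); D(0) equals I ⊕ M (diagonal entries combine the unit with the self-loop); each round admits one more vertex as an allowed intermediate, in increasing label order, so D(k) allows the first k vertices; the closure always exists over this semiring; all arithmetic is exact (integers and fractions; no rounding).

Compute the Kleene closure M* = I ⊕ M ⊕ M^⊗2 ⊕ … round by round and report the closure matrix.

D(0):
  [∞, 27, 92, -∞]
  [68, ∞, -∞, 39]
  [-∞, 43, ∞, -∞]
  [-∞, 28, 9, ∞]
D(1):
  [∞, 27, 92, -∞]
  [68, ∞, 68, 39]
  [-∞, 43, ∞, -∞]
  [-∞, 28, 9, ∞]
D(2):
  [∞, 27, 92, 27]
  [68, ∞, 68, 39]
  [43, 43, ∞, 39]
  [28, 28, 28, ∞]
D(3):
  [∞, 43, 92, 39]
  [68, ∞, 68, 39]
  [43, 43, ∞, 39]
  [28, 28, 28, ∞]
D(4):
  [∞, 43, 92, 39]
  [68, ∞, 68, 39]
  [43, 43, ∞, 39]
  [28, 28, 28, ∞]
Answer: M* = [[∞, 43, 92, 39], [68, ∞, 68, 39], [43, 43, ∞, 39], [28, 28, 28, ∞]]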